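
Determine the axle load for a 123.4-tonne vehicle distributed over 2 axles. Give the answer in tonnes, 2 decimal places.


Load per axle = total weight / number of axles
Load = 123.4 / 2
Load = 61.70 tonnes

61.70


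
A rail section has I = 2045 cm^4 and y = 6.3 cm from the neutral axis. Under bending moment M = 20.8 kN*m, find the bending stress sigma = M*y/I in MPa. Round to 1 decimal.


Convert units:
M = 20.8 kN*m = 20800000 N*mm
y = 6.3 cm = 63 mm
I = 2045 cm^4 = 20450000 mm^4
sigma = 20800000 * 63 / 20450000
sigma = 64.1 MPa

64.1


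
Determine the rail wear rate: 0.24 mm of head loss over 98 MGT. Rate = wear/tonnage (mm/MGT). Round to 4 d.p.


Wear rate = total wear / cumulative tonnage
Rate = 0.24 / 98
Rate = 0.0024 mm/MGT

0.0024


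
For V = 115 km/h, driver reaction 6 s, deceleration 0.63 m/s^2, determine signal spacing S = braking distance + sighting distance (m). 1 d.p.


V = 115 / 3.6 = 31.9444 m/s
Braking distance = 31.9444^2 / (2*0.63) = 809.879 m
Sighting distance = 31.9444 * 6 = 191.6667 m
S = 809.879 + 191.6667 = 1001.5 m

1001.5


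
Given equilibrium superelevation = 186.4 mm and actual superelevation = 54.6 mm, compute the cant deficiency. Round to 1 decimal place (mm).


Cant deficiency = equilibrium cant - actual cant
CD = 186.4 - 54.6
CD = 131.8 mm

131.8


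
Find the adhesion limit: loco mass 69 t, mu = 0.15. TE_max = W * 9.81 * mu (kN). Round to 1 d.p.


TE_max = W * g * mu
TE_max = 69 * 9.81 * 0.15
TE_max = 676.89 * 0.15
TE_max = 101.5 kN

101.5


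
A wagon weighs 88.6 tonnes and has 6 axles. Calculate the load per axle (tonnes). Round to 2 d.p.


Load per axle = total weight / number of axles
Load = 88.6 / 6
Load = 14.77 tonnes

14.77


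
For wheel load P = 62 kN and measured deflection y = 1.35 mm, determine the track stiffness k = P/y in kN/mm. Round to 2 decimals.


Track stiffness k = P / y
k = 62 / 1.35
k = 45.93 kN/mm

45.93


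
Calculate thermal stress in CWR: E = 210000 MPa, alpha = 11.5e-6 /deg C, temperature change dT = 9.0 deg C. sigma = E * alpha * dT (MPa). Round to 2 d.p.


sigma = E * alpha * dT
sigma = 210000 * 11.5e-6 * 9.0
sigma = 2.415 * 9.0
sigma = 21.74 MPa

21.74


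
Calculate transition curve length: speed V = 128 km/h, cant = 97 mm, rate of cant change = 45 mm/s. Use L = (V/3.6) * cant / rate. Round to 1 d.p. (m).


Convert speed: V = 128 / 3.6 = 35.5556 m/s
L = 35.5556 * 97 / 45
L = 3448.8889 / 45
L = 76.6 m

76.6


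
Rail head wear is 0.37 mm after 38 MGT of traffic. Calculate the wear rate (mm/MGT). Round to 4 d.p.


Wear rate = total wear / cumulative tonnage
Rate = 0.37 / 38
Rate = 0.0097 mm/MGT

0.0097


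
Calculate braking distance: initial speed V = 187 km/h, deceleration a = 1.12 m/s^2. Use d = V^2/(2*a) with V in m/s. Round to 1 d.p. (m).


Convert speed: V = 187 / 3.6 = 51.9444 m/s
V^2 = 2698.2253
d = 2698.2253 / (2 * 1.12)
d = 2698.2253 / 2.24
d = 1204.6 m

1204.6


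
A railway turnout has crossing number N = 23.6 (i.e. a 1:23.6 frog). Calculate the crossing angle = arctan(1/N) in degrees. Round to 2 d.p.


1/N = 1/23.6 = 0.042373
angle = arctan(0.042373) = 0.042348 rad
angle = 0.042348 * 180/pi = 2.43 degrees

2.43


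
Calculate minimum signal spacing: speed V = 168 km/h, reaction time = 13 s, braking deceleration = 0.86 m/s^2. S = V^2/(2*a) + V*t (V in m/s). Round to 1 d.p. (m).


V = 168 / 3.6 = 46.6667 m/s
Braking distance = 46.6667^2 / (2*0.86) = 1266.1499 m
Sighting distance = 46.6667 * 13 = 606.6667 m
S = 1266.1499 + 606.6667 = 1872.8 m

1872.8


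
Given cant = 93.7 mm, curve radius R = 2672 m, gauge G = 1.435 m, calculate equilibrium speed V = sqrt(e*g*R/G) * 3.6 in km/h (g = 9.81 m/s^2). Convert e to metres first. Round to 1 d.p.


Convert cant: e = 93.7 mm = 0.0937 m
V_ms = sqrt(0.0937 * 9.81 * 2672 / 1.435)
V_ms = sqrt(1711.564031) = 41.3711 m/s
V = 41.3711 * 3.6 = 148.9 km/h

148.9


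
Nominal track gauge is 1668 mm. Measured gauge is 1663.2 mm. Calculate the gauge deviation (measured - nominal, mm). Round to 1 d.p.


Deviation = measured - nominal
Deviation = 1663.2 - 1668
Deviation = -4.8 mm

-4.8


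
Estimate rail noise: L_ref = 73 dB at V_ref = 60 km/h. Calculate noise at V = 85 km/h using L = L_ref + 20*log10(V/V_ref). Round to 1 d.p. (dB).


V/V_ref = 85 / 60 = 1.416667
log10(1.416667) = 0.151268
20 * 0.151268 = 3.0254
L = 73 + 3.0254 = 76.0 dB

76.0


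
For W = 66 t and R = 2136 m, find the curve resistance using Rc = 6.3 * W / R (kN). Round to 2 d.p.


Rc = 6.3 * W / R
Rc = 6.3 * 66 / 2136
Rc = 415.8 / 2136
Rc = 0.19 kN

0.19


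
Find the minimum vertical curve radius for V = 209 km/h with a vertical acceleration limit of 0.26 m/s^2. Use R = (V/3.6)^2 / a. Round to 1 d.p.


Convert speed: V = 209 / 3.6 = 58.0556 m/s
V^2 = 3370.4475 m^2/s^2
R_v = 3370.4475 / 0.26
R_v = 12963.3 m

12963.3


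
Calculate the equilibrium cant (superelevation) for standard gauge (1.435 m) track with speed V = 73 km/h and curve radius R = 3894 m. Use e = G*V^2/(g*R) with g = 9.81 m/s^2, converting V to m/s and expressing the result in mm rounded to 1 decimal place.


Convert speed: V = 73 / 3.6 = 20.2778 m/s
Apply formula: e = 1.435 * 20.2778^2 / (9.81 * 3894)
e = 1.435 * 411.1883 / 38200.14
e = 0.015446 m = 15.4 mm

15.4


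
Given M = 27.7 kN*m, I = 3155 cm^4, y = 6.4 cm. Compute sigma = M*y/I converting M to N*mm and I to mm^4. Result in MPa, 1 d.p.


Convert units:
M = 27.7 kN*m = 27700000 N*mm
y = 6.4 cm = 64 mm
I = 3155 cm^4 = 31550000 mm^4
sigma = 27700000 * 64 / 31550000
sigma = 56.2 MPa

56.2


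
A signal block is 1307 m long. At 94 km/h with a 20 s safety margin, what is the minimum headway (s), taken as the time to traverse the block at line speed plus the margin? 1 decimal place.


V = 94 / 3.6 = 26.1111 m/s
Block traversal time = 1307 / 26.1111 = 50.0553 s
Headway = 50.0553 + 20
Headway = 70.1 s

70.1


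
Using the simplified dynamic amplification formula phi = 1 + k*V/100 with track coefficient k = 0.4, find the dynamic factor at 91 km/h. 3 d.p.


phi = 1 + k * V / 100
phi = 1 + 0.4 * 91 / 100
phi = 1 + 0.364
phi = 1.364

1.364


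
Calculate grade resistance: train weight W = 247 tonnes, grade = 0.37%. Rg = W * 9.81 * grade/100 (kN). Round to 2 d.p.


Rg = W * 9.81 * grade / 100
Rg = 247 * 9.81 * 0.37 / 100
Rg = 2423.07 * 0.0037
Rg = 8.97 kN

8.97


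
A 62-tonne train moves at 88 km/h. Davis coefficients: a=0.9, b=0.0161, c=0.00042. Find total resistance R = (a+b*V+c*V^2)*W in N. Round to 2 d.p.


b*V = 0.0161 * 88 = 1.4168
c*V^2 = 0.00042 * 7744 = 3.25248
R_per_t = 0.9 + 1.4168 + 3.25248 = 5.56928 N/t
R_total = 5.56928 * 62 = 345.30 N

345.30


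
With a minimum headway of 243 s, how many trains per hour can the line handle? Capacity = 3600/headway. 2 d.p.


Capacity = 3600 / headway
Capacity = 3600 / 243
Capacity = 14.81 trains/hour

14.81


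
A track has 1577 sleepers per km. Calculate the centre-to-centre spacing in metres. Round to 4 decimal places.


Spacing = 1000 m / number of sleepers
Spacing = 1000 / 1577
Spacing = 0.6341 m

0.6341


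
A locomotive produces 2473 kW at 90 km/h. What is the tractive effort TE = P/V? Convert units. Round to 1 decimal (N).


Convert: P = 2473 kW = 2473000 W
V = 90 / 3.6 = 25.0 m/s
TE = 2473000 / 25.0
TE = 98920.0 N

98920.0


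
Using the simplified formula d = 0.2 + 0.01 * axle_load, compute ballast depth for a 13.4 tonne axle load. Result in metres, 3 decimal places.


d = 0.2 + 0.01 * 13.4
d = 0.2 + 0.134
d = 0.334 m

0.334


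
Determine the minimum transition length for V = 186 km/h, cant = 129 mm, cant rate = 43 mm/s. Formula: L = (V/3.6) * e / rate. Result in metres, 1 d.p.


Convert speed: V = 186 / 3.6 = 51.6667 m/s
L = 51.6667 * 129 / 43
L = 6665.0 / 43
L = 155.0 m

155.0


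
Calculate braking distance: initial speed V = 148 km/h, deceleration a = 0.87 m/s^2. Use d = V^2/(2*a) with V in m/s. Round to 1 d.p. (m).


Convert speed: V = 148 / 3.6 = 41.1111 m/s
V^2 = 1690.1235
d = 1690.1235 / (2 * 0.87)
d = 1690.1235 / 1.74
d = 971.3 m

971.3


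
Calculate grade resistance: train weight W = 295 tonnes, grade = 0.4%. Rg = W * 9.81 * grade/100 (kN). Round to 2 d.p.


Rg = W * 9.81 * grade / 100
Rg = 295 * 9.81 * 0.4 / 100
Rg = 2893.95 * 0.004
Rg = 11.58 kN

11.58


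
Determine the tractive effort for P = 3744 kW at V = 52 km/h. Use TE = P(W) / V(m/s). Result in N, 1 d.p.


Convert: P = 3744 kW = 3744000 W
V = 52 / 3.6 = 14.4444 m/s
TE = 3744000 / 14.4444
TE = 259200.0 N

259200.0


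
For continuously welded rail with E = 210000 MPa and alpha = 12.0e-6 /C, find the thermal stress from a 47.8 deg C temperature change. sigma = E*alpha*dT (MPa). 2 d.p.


sigma = E * alpha * dT
sigma = 210000 * 12.0e-6 * 47.8
sigma = 2.52 * 47.8
sigma = 120.46 MPa

120.46


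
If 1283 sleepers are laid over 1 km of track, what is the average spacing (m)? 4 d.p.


Spacing = 1000 m / number of sleepers
Spacing = 1000 / 1283
Spacing = 0.7794 m

0.7794


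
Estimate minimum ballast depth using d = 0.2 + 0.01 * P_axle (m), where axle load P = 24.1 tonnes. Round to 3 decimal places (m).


d = 0.2 + 0.01 * 24.1
d = 0.2 + 0.241
d = 0.441 m

0.441


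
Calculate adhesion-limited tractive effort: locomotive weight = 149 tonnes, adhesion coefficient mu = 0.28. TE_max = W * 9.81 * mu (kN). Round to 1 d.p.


TE_max = W * g * mu
TE_max = 149 * 9.81 * 0.28
TE_max = 1461.69 * 0.28
TE_max = 409.3 kN

409.3


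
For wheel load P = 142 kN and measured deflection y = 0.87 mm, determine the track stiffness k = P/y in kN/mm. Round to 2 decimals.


Track stiffness k = P / y
k = 142 / 0.87
k = 163.22 kN/mm

163.22


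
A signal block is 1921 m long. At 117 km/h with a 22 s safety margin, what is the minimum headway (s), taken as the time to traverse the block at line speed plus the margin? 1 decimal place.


V = 117 / 3.6 = 32.5 m/s
Block traversal time = 1921 / 32.5 = 59.1077 s
Headway = 59.1077 + 22
Headway = 81.1 s

81.1


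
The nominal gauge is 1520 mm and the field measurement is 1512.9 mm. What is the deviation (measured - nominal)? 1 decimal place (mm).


Deviation = measured - nominal
Deviation = 1512.9 - 1520
Deviation = -7.1 mm

-7.1


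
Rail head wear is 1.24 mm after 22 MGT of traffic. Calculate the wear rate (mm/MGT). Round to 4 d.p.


Wear rate = total wear / cumulative tonnage
Rate = 1.24 / 22
Rate = 0.0564 mm/MGT

0.0564


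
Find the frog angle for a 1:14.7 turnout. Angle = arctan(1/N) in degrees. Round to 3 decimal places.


1/N = 1/14.7 = 0.068027
angle = arctan(0.068027) = 0.067923 rad
angle = 0.067923 * 180/pi = 3.892 degrees

3.892


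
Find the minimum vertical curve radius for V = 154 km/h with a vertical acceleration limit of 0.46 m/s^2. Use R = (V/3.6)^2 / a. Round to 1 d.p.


Convert speed: V = 154 / 3.6 = 42.7778 m/s
V^2 = 1829.9383 m^2/s^2
R_v = 1829.9383 / 0.46
R_v = 3978.1 m

3978.1


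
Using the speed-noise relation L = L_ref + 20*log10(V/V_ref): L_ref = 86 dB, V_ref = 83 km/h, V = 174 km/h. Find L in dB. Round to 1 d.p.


V/V_ref = 174 / 83 = 2.096386
log10(2.096386) = 0.321471
20 * 0.321471 = 6.4294
L = 86 + 6.4294 = 92.4 dB

92.4


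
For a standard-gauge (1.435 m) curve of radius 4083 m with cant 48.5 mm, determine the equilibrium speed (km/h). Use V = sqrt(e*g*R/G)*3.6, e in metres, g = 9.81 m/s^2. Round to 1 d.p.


Convert cant: e = 48.5 mm = 0.0485 m
V_ms = sqrt(0.0485 * 9.81 * 4083 / 1.435)
V_ms = sqrt(1353.749237) = 36.7933 m/s
V = 36.7933 * 3.6 = 132.5 km/h

132.5


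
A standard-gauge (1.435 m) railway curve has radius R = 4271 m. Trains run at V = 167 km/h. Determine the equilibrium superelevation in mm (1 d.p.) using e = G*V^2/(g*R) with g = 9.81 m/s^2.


Convert speed: V = 167 / 3.6 = 46.3889 m/s
Apply formula: e = 1.435 * 46.3889^2 / (9.81 * 4271)
e = 1.435 * 2151.929 / 41898.51
e = 0.073702 m = 73.7 mm

73.7


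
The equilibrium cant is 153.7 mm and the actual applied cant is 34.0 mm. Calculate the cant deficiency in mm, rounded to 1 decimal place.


Cant deficiency = equilibrium cant - actual cant
CD = 153.7 - 34.0
CD = 119.7 mm

119.7


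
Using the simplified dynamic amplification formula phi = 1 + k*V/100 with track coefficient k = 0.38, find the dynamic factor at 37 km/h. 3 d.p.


phi = 1 + k * V / 100
phi = 1 + 0.38 * 37 / 100
phi = 1 + 0.1406
phi = 1.141

1.141


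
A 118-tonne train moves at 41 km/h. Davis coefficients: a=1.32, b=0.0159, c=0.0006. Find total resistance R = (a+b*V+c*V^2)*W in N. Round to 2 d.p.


b*V = 0.0159 * 41 = 0.6519
c*V^2 = 0.0006 * 1681 = 1.0086
R_per_t = 1.32 + 0.6519 + 1.0086 = 2.9805 N/t
R_total = 2.9805 * 118 = 351.70 N

351.70


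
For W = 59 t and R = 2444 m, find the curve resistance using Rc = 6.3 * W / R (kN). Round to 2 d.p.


Rc = 6.3 * W / R
Rc = 6.3 * 59 / 2444
Rc = 371.7 / 2444
Rc = 0.15 kN

0.15


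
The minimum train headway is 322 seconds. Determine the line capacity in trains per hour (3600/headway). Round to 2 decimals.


Capacity = 3600 / headway
Capacity = 3600 / 322
Capacity = 11.18 trains/hour

11.18


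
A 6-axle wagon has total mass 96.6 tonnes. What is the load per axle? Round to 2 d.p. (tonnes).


Load per axle = total weight / number of axles
Load = 96.6 / 6
Load = 16.10 tonnes

16.10


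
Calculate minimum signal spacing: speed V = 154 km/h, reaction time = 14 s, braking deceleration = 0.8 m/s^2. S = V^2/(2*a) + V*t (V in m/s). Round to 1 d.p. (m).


V = 154 / 3.6 = 42.7778 m/s
Braking distance = 42.7778^2 / (2*0.8) = 1143.7114 m
Sighting distance = 42.7778 * 14 = 598.8889 m
S = 1143.7114 + 598.8889 = 1742.6 m

1742.6


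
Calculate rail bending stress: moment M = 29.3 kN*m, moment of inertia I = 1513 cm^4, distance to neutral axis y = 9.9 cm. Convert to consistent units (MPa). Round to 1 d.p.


Convert units:
M = 29.3 kN*m = 29300000 N*mm
y = 9.9 cm = 99 mm
I = 1513 cm^4 = 15130000 mm^4
sigma = 29300000 * 99 / 15130000
sigma = 191.7 MPa

191.7


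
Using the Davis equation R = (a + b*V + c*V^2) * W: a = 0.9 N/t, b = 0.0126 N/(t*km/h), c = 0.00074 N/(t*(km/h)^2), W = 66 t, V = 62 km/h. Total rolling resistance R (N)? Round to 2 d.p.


b*V = 0.0126 * 62 = 0.7812
c*V^2 = 0.00074 * 3844 = 2.84456
R_per_t = 0.9 + 0.7812 + 2.84456 = 4.52576 N/t
R_total = 4.52576 * 66 = 298.70 N

298.70


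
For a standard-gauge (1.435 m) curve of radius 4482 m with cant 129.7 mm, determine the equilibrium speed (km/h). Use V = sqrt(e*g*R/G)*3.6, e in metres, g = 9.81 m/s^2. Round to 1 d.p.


Convert cant: e = 129.7 mm = 0.1297 m
V_ms = sqrt(0.1297 * 9.81 * 4482 / 1.435)
V_ms = sqrt(3974.009808) = 63.0397 m/s
V = 63.0397 * 3.6 = 226.9 km/h

226.9


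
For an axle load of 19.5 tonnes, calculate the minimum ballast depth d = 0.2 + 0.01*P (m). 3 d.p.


d = 0.2 + 0.01 * 19.5
d = 0.2 + 0.195
d = 0.395 m

0.395


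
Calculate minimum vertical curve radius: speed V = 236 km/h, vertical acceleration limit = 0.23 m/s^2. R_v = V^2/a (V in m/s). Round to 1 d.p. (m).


Convert speed: V = 236 / 3.6 = 65.5556 m/s
V^2 = 4297.5309 m^2/s^2
R_v = 4297.5309 / 0.23
R_v = 18684.9 m

18684.9


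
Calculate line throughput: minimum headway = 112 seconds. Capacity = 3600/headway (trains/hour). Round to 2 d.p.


Capacity = 3600 / headway
Capacity = 3600 / 112
Capacity = 32.14 trains/hour

32.14


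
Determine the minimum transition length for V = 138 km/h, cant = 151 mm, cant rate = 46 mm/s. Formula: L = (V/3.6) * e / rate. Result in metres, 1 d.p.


Convert speed: V = 138 / 3.6 = 38.3333 m/s
L = 38.3333 * 151 / 46
L = 5788.3333 / 46
L = 125.8 m

125.8


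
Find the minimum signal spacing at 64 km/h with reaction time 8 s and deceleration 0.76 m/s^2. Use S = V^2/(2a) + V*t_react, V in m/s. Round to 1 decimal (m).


V = 64 / 3.6 = 17.7778 m/s
Braking distance = 17.7778^2 / (2*0.76) = 207.9272 m
Sighting distance = 17.7778 * 8 = 142.2222 m
S = 207.9272 + 142.2222 = 350.1 m

350.1


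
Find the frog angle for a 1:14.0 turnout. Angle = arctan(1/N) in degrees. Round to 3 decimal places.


1/N = 1/14.0 = 0.071429
angle = arctan(0.071429) = 0.071307 rad
angle = 0.071307 * 180/pi = 4.086 degrees

4.086


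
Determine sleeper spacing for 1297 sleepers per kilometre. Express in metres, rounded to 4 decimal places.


Spacing = 1000 m / number of sleepers
Spacing = 1000 / 1297
Spacing = 0.7710 m

0.7710


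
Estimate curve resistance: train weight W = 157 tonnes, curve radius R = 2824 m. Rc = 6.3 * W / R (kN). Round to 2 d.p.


Rc = 6.3 * W / R
Rc = 6.3 * 157 / 2824
Rc = 989.1 / 2824
Rc = 0.35 kN

0.35


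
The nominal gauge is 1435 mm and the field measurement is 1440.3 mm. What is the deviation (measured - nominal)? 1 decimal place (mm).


Deviation = measured - nominal
Deviation = 1440.3 - 1435
Deviation = 5.3 mm

5.3


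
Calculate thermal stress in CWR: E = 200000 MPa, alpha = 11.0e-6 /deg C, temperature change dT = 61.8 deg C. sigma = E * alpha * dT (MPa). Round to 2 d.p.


sigma = E * alpha * dT
sigma = 200000 * 11.0e-6 * 61.8
sigma = 2.2 * 61.8
sigma = 135.96 MPa

135.96


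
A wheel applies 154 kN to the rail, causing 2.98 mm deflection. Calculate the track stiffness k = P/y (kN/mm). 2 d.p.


Track stiffness k = P / y
k = 154 / 2.98
k = 51.68 kN/mm

51.68


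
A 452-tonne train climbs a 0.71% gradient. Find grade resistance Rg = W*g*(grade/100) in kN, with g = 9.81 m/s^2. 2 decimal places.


Rg = W * 9.81 * grade / 100
Rg = 452 * 9.81 * 0.71 / 100
Rg = 4434.12 * 0.0071
Rg = 31.48 kN

31.48


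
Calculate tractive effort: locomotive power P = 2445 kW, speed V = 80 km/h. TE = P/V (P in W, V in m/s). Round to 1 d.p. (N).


Convert: P = 2445 kW = 2445000 W
V = 80 / 3.6 = 22.2222 m/s
TE = 2445000 / 22.2222
TE = 110025.0 N

110025.0


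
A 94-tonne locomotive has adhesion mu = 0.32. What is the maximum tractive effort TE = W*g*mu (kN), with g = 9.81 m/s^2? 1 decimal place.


TE_max = W * g * mu
TE_max = 94 * 9.81 * 0.32
TE_max = 922.14 * 0.32
TE_max = 295.1 kN

295.1


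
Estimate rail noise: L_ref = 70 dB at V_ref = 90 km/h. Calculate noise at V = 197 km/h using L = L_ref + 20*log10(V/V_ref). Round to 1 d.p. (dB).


V/V_ref = 197 / 90 = 2.188889
log10(2.188889) = 0.340224
20 * 0.340224 = 6.8045
L = 70 + 6.8045 = 76.8 dB

76.8


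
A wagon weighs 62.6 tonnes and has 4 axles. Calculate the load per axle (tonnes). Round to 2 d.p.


Load per axle = total weight / number of axles
Load = 62.6 / 4
Load = 15.65 tonnes

15.65


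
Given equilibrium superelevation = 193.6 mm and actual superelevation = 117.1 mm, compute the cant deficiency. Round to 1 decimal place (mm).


Cant deficiency = equilibrium cant - actual cant
CD = 193.6 - 117.1
CD = 76.5 mm

76.5


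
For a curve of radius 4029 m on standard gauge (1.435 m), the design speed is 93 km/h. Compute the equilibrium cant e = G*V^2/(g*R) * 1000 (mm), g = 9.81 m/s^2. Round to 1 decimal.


Convert speed: V = 93 / 3.6 = 25.8333 m/s
Apply formula: e = 1.435 * 25.8333^2 / (9.81 * 4029)
e = 1.435 * 667.3611 / 39524.49
e = 0.02423 m = 24.2 mm

24.2


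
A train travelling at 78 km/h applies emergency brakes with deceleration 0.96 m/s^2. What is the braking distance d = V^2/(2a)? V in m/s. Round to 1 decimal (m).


Convert speed: V = 78 / 3.6 = 21.6667 m/s
V^2 = 469.4444
d = 469.4444 / (2 * 0.96)
d = 469.4444 / 1.92
d = 244.5 m

244.5


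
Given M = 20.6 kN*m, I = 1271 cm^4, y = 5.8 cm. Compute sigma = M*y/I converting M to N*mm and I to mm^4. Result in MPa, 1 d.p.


Convert units:
M = 20.6 kN*m = 20600000 N*mm
y = 5.8 cm = 58 mm
I = 1271 cm^4 = 12710000 mm^4
sigma = 20600000 * 58 / 12710000
sigma = 94.0 MPa

94.0


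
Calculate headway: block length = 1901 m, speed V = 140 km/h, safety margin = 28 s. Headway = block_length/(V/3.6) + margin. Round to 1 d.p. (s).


V = 140 / 3.6 = 38.8889 m/s
Block traversal time = 1901 / 38.8889 = 48.8829 s
Headway = 48.8829 + 28
Headway = 76.9 s

76.9


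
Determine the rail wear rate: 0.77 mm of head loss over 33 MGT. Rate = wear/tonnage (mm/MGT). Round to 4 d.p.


Wear rate = total wear / cumulative tonnage
Rate = 0.77 / 33
Rate = 0.0233 mm/MGT

0.0233


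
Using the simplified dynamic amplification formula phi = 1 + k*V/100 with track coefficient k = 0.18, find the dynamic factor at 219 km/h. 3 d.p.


phi = 1 + k * V / 100
phi = 1 + 0.18 * 219 / 100
phi = 1 + 0.3942
phi = 1.394

1.394


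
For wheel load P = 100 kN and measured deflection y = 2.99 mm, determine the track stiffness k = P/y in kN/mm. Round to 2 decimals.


Track stiffness k = P / y
k = 100 / 2.99
k = 33.44 kN/mm

33.44


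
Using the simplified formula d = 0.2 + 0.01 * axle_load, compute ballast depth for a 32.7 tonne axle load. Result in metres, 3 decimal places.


d = 0.2 + 0.01 * 32.7
d = 0.2 + 0.327
d = 0.527 m

0.527


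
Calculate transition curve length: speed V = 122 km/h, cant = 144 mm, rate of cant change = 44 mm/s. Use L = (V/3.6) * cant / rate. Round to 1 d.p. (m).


Convert speed: V = 122 / 3.6 = 33.8889 m/s
L = 33.8889 * 144 / 44
L = 4880.0 / 44
L = 110.9 m

110.9


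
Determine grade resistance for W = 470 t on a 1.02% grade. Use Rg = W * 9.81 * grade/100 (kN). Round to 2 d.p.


Rg = W * 9.81 * grade / 100
Rg = 470 * 9.81 * 1.02 / 100
Rg = 4610.7 * 0.0102
Rg = 47.03 kN

47.03


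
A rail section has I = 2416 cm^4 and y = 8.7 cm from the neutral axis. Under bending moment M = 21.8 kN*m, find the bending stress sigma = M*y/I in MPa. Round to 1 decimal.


Convert units:
M = 21.8 kN*m = 21800000 N*mm
y = 8.7 cm = 87 mm
I = 2416 cm^4 = 24160000 mm^4
sigma = 21800000 * 87 / 24160000
sigma = 78.5 MPa

78.5


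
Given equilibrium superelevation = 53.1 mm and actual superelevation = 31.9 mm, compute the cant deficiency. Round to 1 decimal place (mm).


Cant deficiency = equilibrium cant - actual cant
CD = 53.1 - 31.9
CD = 21.2 mm

21.2


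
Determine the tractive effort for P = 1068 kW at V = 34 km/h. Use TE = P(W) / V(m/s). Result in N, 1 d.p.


Convert: P = 1068 kW = 1068000 W
V = 34 / 3.6 = 9.4444 m/s
TE = 1068000 / 9.4444
TE = 113082.4 N

113082.4


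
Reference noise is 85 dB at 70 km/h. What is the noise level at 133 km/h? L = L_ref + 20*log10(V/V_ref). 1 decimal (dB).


V/V_ref = 133 / 70 = 1.9
log10(1.9) = 0.278754
20 * 0.278754 = 5.5751
L = 85 + 5.5751 = 90.6 dB

90.6


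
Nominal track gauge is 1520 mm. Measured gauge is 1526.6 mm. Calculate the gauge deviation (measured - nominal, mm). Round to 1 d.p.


Deviation = measured - nominal
Deviation = 1526.6 - 1520
Deviation = 6.6 mm

6.6


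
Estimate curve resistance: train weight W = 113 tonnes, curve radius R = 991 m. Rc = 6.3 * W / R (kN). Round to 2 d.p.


Rc = 6.3 * W / R
Rc = 6.3 * 113 / 991
Rc = 711.9 / 991
Rc = 0.72 kN

0.72


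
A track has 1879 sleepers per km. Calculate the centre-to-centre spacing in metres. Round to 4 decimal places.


Spacing = 1000 m / number of sleepers
Spacing = 1000 / 1879
Spacing = 0.5322 m

0.5322


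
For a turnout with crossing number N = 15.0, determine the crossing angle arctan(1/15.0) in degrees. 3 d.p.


1/N = 1/15.0 = 0.066667
angle = arctan(0.066667) = 0.066568 rad
angle = 0.066568 * 180/pi = 3.814 degrees

3.814


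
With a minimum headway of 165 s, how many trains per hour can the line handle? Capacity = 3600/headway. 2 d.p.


Capacity = 3600 / headway
Capacity = 3600 / 165
Capacity = 21.82 trains/hour

21.82


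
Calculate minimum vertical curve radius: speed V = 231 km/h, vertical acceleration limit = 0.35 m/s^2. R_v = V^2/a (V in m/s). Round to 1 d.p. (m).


Convert speed: V = 231 / 3.6 = 64.1667 m/s
V^2 = 4117.3611 m^2/s^2
R_v = 4117.3611 / 0.35
R_v = 11763.9 m

11763.9


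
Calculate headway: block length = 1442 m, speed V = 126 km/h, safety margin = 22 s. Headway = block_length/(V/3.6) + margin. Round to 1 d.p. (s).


V = 126 / 3.6 = 35.0 m/s
Block traversal time = 1442 / 35.0 = 41.2 s
Headway = 41.2 + 22
Headway = 63.2 s

63.2


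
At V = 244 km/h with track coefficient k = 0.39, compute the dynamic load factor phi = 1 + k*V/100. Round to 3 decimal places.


phi = 1 + k * V / 100
phi = 1 + 0.39 * 244 / 100
phi = 1 + 0.9516
phi = 1.952

1.952


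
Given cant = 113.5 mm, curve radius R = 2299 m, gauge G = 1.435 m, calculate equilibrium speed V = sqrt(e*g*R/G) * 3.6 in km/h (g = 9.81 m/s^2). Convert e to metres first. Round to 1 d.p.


Convert cant: e = 113.5 mm = 0.1135 m
V_ms = sqrt(0.1135 * 9.81 * 2299 / 1.435)
V_ms = sqrt(1783.823739) = 42.2353 m/s
V = 42.2353 * 3.6 = 152.0 km/h

152.0


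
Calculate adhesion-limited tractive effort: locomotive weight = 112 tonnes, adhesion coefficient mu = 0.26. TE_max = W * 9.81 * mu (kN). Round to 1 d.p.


TE_max = W * g * mu
TE_max = 112 * 9.81 * 0.26
TE_max = 1098.72 * 0.26
TE_max = 285.7 kN

285.7


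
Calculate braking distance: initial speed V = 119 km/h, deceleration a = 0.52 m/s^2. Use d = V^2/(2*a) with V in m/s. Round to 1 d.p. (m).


Convert speed: V = 119 / 3.6 = 33.0556 m/s
V^2 = 1092.6698
d = 1092.6698 / (2 * 0.52)
d = 1092.6698 / 1.04
d = 1050.6 m

1050.6


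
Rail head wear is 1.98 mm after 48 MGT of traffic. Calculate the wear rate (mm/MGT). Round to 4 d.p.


Wear rate = total wear / cumulative tonnage
Rate = 1.98 / 48
Rate = 0.0413 mm/MGT

0.0413


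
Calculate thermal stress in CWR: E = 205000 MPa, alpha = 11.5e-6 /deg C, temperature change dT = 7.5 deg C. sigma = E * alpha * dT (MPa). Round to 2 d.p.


sigma = E * alpha * dT
sigma = 205000 * 11.5e-6 * 7.5
sigma = 2.3575 * 7.5
sigma = 17.68 MPa

17.68


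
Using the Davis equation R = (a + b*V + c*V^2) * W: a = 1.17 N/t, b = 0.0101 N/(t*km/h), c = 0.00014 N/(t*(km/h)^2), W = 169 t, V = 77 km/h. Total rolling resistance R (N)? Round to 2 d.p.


b*V = 0.0101 * 77 = 0.7777
c*V^2 = 0.00014 * 5929 = 0.83006
R_per_t = 1.17 + 0.7777 + 0.83006 = 2.77776 N/t
R_total = 2.77776 * 169 = 469.44 N

469.44


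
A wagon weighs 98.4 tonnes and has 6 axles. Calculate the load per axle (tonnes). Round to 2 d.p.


Load per axle = total weight / number of axles
Load = 98.4 / 6
Load = 16.40 tonnes

16.40


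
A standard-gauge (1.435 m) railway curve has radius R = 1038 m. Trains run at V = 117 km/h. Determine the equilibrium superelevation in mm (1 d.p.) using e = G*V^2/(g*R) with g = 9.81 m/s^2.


Convert speed: V = 117 / 3.6 = 32.5 m/s
Apply formula: e = 1.435 * 32.5^2 / (9.81 * 1038)
e = 1.435 * 1056.25 / 10182.78
e = 0.148851 m = 148.9 mm

148.9


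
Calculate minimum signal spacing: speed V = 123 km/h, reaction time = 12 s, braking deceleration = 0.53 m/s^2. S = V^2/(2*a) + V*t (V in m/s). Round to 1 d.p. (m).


V = 123 / 3.6 = 34.1667 m/s
Braking distance = 34.1667^2 / (2*0.53) = 1101.2841 m
Sighting distance = 34.1667 * 12 = 410.0 m
S = 1101.2841 + 410.0 = 1511.3 m

1511.3


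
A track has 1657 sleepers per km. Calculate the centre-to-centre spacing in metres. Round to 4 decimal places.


Spacing = 1000 m / number of sleepers
Spacing = 1000 / 1657
Spacing = 0.6035 m

0.6035


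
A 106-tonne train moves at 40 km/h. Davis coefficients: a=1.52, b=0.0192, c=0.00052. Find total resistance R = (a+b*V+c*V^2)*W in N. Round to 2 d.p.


b*V = 0.0192 * 40 = 0.768
c*V^2 = 0.00052 * 1600 = 0.832
R_per_t = 1.52 + 0.768 + 0.832 = 3.12 N/t
R_total = 3.12 * 106 = 330.72 N

330.72


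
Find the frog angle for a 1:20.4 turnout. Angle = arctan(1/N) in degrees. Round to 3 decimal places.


1/N = 1/20.4 = 0.04902
angle = arctan(0.04902) = 0.04898 rad
angle = 0.04898 * 180/pi = 2.806 degrees

2.806


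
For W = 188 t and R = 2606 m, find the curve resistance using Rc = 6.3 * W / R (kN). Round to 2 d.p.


Rc = 6.3 * W / R
Rc = 6.3 * 188 / 2606
Rc = 1184.4 / 2606
Rc = 0.45 kN

0.45


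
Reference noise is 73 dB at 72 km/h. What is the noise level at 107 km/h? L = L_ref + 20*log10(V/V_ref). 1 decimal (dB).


V/V_ref = 107 / 72 = 1.486111
log10(1.486111) = 0.172051
20 * 0.172051 = 3.441
L = 73 + 3.441 = 76.4 dB

76.4


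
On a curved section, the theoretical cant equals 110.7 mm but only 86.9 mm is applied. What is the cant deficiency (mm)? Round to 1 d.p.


Cant deficiency = equilibrium cant - actual cant
CD = 110.7 - 86.9
CD = 23.8 mm

23.8


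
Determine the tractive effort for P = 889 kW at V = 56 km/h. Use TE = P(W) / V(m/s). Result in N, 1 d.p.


Convert: P = 889 kW = 889000 W
V = 56 / 3.6 = 15.5556 m/s
TE = 889000 / 15.5556
TE = 57150.0 N

57150.0


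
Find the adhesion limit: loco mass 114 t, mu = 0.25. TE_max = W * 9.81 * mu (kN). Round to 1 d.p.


TE_max = W * g * mu
TE_max = 114 * 9.81 * 0.25
TE_max = 1118.34 * 0.25
TE_max = 279.6 kN

279.6


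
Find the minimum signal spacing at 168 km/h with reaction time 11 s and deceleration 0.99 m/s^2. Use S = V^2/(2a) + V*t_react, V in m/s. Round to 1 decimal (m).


V = 168 / 3.6 = 46.6667 m/s
Braking distance = 46.6667^2 / (2*0.99) = 1099.8878 m
Sighting distance = 46.6667 * 11 = 513.3333 m
S = 1099.8878 + 513.3333 = 1613.2 m

1613.2


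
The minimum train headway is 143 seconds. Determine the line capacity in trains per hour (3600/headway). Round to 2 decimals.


Capacity = 3600 / headway
Capacity = 3600 / 143
Capacity = 25.17 trains/hour

25.17


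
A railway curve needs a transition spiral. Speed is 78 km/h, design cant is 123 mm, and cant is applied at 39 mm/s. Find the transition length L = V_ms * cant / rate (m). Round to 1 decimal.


Convert speed: V = 78 / 3.6 = 21.6667 m/s
L = 21.6667 * 123 / 39
L = 2665.0 / 39
L = 68.3 m

68.3


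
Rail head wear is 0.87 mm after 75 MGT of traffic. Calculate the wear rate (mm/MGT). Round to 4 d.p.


Wear rate = total wear / cumulative tonnage
Rate = 0.87 / 75
Rate = 0.0116 mm/MGT

0.0116


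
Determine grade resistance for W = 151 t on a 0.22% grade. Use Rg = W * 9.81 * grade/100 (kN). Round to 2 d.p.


Rg = W * 9.81 * grade / 100
Rg = 151 * 9.81 * 0.22 / 100
Rg = 1481.31 * 0.0022
Rg = 3.26 kN

3.26


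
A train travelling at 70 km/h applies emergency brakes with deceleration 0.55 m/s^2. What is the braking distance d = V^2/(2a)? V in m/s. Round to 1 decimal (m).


Convert speed: V = 70 / 3.6 = 19.4444 m/s
V^2 = 378.0864
d = 378.0864 / (2 * 0.55)
d = 378.0864 / 1.1
d = 343.7 m

343.7


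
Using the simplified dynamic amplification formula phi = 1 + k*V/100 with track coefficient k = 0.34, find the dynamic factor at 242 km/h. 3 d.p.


phi = 1 + k * V / 100
phi = 1 + 0.34 * 242 / 100
phi = 1 + 0.8228
phi = 1.823

1.823


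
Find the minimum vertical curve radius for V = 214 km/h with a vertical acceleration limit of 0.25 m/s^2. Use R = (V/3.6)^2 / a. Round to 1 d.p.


Convert speed: V = 214 / 3.6 = 59.4444 m/s
V^2 = 3533.642 m^2/s^2
R_v = 3533.642 / 0.25
R_v = 14134.6 m

14134.6


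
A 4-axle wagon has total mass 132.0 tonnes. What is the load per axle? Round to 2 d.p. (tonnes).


Load per axle = total weight / number of axles
Load = 132.0 / 4
Load = 33.00 tonnes

33.00


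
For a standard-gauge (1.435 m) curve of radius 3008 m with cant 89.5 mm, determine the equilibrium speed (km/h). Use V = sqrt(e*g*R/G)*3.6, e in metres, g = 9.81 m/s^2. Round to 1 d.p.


Convert cant: e = 89.5 mm = 0.0895 m
V_ms = sqrt(0.0895 * 9.81 * 3008 / 1.435)
V_ms = sqrt(1840.424362) = 42.9002 m/s
V = 42.9002 * 3.6 = 154.4 km/h

154.4


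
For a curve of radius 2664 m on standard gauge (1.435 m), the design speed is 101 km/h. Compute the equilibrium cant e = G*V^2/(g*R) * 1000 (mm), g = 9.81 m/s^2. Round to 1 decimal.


Convert speed: V = 101 / 3.6 = 28.0556 m/s
Apply formula: e = 1.435 * 28.0556^2 / (9.81 * 2664)
e = 1.435 * 787.1142 / 26133.84
e = 0.04322 m = 43.2 mm

43.2


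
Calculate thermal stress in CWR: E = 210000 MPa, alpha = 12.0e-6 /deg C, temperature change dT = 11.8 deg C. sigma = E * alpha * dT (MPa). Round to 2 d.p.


sigma = E * alpha * dT
sigma = 210000 * 12.0e-6 * 11.8
sigma = 2.52 * 11.8
sigma = 29.74 MPa

29.74


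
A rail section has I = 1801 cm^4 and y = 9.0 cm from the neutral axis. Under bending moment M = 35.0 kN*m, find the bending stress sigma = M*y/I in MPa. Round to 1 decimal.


Convert units:
M = 35.0 kN*m = 35000000 N*mm
y = 9.0 cm = 90 mm
I = 1801 cm^4 = 18010000 mm^4
sigma = 35000000 * 90 / 18010000
sigma = 174.9 MPa

174.9


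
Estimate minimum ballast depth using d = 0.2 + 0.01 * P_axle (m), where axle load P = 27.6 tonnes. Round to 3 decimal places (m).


d = 0.2 + 0.01 * 27.6
d = 0.2 + 0.276
d = 0.476 m

0.476


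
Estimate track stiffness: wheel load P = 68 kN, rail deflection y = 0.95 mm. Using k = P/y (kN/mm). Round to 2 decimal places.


Track stiffness k = P / y
k = 68 / 0.95
k = 71.58 kN/mm

71.58


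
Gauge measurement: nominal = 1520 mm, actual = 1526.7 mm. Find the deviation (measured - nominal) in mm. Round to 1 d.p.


Deviation = measured - nominal
Deviation = 1526.7 - 1520
Deviation = 6.7 mm

6.7


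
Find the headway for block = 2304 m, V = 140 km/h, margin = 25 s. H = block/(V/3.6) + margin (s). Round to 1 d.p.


V = 140 / 3.6 = 38.8889 m/s
Block traversal time = 2304 / 38.8889 = 59.2457 s
Headway = 59.2457 + 25
Headway = 84.2 s

84.2


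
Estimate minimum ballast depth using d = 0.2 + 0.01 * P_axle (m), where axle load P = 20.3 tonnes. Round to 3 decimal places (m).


d = 0.2 + 0.01 * 20.3
d = 0.2 + 0.203
d = 0.403 m

0.403


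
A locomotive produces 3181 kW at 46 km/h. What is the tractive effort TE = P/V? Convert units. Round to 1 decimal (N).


Convert: P = 3181 kW = 3181000 W
V = 46 / 3.6 = 12.7778 m/s
TE = 3181000 / 12.7778
TE = 248947.8 N

248947.8


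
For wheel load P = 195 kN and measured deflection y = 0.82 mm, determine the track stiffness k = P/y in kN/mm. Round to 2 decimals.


Track stiffness k = P / y
k = 195 / 0.82
k = 237.80 kN/mm

237.80


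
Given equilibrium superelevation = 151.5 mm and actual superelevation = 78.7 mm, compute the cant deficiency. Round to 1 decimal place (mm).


Cant deficiency = equilibrium cant - actual cant
CD = 151.5 - 78.7
CD = 72.8 mm

72.8


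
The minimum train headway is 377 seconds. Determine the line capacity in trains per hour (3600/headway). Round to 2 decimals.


Capacity = 3600 / headway
Capacity = 3600 / 377
Capacity = 9.55 trains/hour

9.55


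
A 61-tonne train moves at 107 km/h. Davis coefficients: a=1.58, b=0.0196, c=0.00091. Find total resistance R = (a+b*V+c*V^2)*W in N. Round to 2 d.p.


b*V = 0.0196 * 107 = 2.0972
c*V^2 = 0.00091 * 11449 = 10.41859
R_per_t = 1.58 + 2.0972 + 10.41859 = 14.09579 N/t
R_total = 14.09579 * 61 = 859.84 N

859.84


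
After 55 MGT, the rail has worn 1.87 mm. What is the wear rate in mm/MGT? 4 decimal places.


Wear rate = total wear / cumulative tonnage
Rate = 1.87 / 55
Rate = 0.0340 mm/MGT

0.0340


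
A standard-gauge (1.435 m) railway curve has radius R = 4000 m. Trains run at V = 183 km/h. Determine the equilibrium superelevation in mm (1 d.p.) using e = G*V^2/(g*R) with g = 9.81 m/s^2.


Convert speed: V = 183 / 3.6 = 50.8333 m/s
Apply formula: e = 1.435 * 50.8333^2 / (9.81 * 4000)
e = 1.435 * 2584.0278 / 39240.0
e = 0.094497 m = 94.5 mm

94.5


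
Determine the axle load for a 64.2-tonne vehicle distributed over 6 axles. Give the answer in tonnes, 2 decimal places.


Load per axle = total weight / number of axles
Load = 64.2 / 6
Load = 10.70 tonnes

10.70


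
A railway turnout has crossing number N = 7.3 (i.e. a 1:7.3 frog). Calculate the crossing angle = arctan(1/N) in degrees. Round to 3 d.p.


1/N = 1/7.3 = 0.136986
angle = arctan(0.136986) = 0.136139 rad
angle = 0.136139 * 180/pi = 7.800 degrees

7.800


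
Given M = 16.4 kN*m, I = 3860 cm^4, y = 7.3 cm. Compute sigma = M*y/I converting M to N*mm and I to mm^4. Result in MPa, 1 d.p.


Convert units:
M = 16.4 kN*m = 16400000 N*mm
y = 7.3 cm = 73 mm
I = 3860 cm^4 = 38600000 mm^4
sigma = 16400000 * 73 / 38600000
sigma = 31.0 MPa

31.0


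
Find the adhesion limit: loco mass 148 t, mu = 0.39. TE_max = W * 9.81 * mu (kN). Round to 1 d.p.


TE_max = W * g * mu
TE_max = 148 * 9.81 * 0.39
TE_max = 1451.88 * 0.39
TE_max = 566.2 kN

566.2


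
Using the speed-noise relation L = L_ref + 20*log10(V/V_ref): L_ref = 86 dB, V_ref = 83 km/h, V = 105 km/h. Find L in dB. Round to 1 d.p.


V/V_ref = 105 / 83 = 1.26506
log10(1.26506) = 0.102111
20 * 0.102111 = 2.0422
L = 86 + 2.0422 = 88.0 dB

88.0


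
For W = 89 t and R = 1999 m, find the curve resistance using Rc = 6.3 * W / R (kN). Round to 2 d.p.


Rc = 6.3 * W / R
Rc = 6.3 * 89 / 1999
Rc = 560.7 / 1999
Rc = 0.28 kN

0.28


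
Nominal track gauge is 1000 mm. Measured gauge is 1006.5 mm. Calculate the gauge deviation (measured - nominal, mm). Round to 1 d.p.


Deviation = measured - nominal
Deviation = 1006.5 - 1000
Deviation = 6.5 mm

6.5


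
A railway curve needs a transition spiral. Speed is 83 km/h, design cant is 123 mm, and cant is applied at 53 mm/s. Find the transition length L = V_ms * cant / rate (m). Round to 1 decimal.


Convert speed: V = 83 / 3.6 = 23.0556 m/s
L = 23.0556 * 123 / 53
L = 2835.8333 / 53
L = 53.5 m

53.5


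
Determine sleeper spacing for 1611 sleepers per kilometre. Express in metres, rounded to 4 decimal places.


Spacing = 1000 m / number of sleepers
Spacing = 1000 / 1611
Spacing = 0.6207 m

0.6207


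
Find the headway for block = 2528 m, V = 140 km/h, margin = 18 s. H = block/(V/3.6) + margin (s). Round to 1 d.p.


V = 140 / 3.6 = 38.8889 m/s
Block traversal time = 2528 / 38.8889 = 65.0057 s
Headway = 65.0057 + 18
Headway = 83.0 s

83.0


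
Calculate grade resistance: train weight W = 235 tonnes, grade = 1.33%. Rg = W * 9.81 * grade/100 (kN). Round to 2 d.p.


Rg = W * 9.81 * grade / 100
Rg = 235 * 9.81 * 1.33 / 100
Rg = 2305.35 * 0.0133
Rg = 30.66 kN

30.66


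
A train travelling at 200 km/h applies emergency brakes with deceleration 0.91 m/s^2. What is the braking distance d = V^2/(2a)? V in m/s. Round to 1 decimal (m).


Convert speed: V = 200 / 3.6 = 55.5556 m/s
V^2 = 3086.4198
d = 3086.4198 / (2 * 0.91)
d = 3086.4198 / 1.82
d = 1695.8 m

1695.8


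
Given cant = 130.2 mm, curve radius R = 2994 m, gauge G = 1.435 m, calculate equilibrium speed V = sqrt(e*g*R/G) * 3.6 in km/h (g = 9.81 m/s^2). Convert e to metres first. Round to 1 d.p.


Convert cant: e = 130.2 mm = 0.1302 m
V_ms = sqrt(0.1302 * 9.81 * 2994 / 1.435)
V_ms = sqrt(2664.893678) = 51.6226 m/s
V = 51.6226 * 3.6 = 185.8 km/h

185.8


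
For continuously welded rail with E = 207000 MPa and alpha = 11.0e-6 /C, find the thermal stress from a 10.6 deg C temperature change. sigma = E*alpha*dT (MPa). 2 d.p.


sigma = E * alpha * dT
sigma = 207000 * 11.0e-6 * 10.6
sigma = 2.277 * 10.6
sigma = 24.14 MPa

24.14


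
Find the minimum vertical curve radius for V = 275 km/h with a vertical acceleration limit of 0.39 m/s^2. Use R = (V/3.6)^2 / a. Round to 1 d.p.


Convert speed: V = 275 / 3.6 = 76.3889 m/s
V^2 = 5835.2623 m^2/s^2
R_v = 5835.2623 / 0.39
R_v = 14962.2 m

14962.2


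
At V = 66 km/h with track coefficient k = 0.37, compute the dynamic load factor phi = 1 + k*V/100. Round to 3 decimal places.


phi = 1 + k * V / 100
phi = 1 + 0.37 * 66 / 100
phi = 1 + 0.2442
phi = 1.244

1.244


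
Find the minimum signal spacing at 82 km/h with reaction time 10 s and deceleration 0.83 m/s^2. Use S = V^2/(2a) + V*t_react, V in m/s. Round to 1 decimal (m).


V = 82 / 3.6 = 22.7778 m/s
Braking distance = 22.7778^2 / (2*0.83) = 312.5465 m
Sighting distance = 22.7778 * 10 = 227.7778 m
S = 312.5465 + 227.7778 = 540.3 m

540.3


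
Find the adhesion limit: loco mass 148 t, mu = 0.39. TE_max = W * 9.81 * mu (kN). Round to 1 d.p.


TE_max = W * g * mu
TE_max = 148 * 9.81 * 0.39
TE_max = 1451.88 * 0.39
TE_max = 566.2 kN

566.2


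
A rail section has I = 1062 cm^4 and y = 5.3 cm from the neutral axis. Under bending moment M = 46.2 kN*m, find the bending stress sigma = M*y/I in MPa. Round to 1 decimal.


Convert units:
M = 46.2 kN*m = 46200000 N*mm
y = 5.3 cm = 53 mm
I = 1062 cm^4 = 10620000 mm^4
sigma = 46200000 * 53 / 10620000
sigma = 230.6 MPa

230.6
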